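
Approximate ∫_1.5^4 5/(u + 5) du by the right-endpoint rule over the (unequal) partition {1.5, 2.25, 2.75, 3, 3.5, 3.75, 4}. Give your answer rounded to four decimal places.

Subinterval widths: 0.75, 0.5, 0.25, 0.5, 0.25, 0.25.
Right endpoints: 2.25, 2.75, 3, 3.5, 3.75, 4.
f(2.25) = 20/29, f(2.75) = 20/31, f(3) = 0.625, f(3.5) = 10/17, f(3.75) = 4/7, f(4) = 5/9.
Sum = Σ Δu_i · f(u_i).
Sum ≈ 1.5719.

1.5719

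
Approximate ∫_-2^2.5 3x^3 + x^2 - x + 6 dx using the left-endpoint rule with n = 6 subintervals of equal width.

26.68359375

Δx = (2.5 − (-2))/6 = 0.75.
Left endpoints: -2, -1.25, -0.5, 0.25, 1, 1.75.
f(-2) = -12, f(-1.25) = 2.953125, f(-0.5) = 6.375, f(0.25) = 5.859375, f(1) = 9, f(1.75) = 23.390625.
Sum = Δx · [f(-2) + f(-1.25) + f(-0.5) + ...].
Sum = 26.68359375.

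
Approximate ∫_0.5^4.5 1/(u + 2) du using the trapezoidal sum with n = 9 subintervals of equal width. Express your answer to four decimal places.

Δu = (4.5 − 0.5)/9 = 4/9.
f(0.5) = 0.4, f(17/18) = 18/53, f(25/18) = 18/61, f(11/6) = 6/23, f(41/18) = 18/77, f(49/18) = 18/85, f(19/6) = 6/31, f(65/18) = 18/101, f(73/18) = 18/109, f(4.5) = 2/13.
T_9 = (Δu/2)·[f(u_0) + 2f(u_1) + ... + 2f(u_{8}) + f(u_9)].
Sum ≈ 0.9577.

0.9577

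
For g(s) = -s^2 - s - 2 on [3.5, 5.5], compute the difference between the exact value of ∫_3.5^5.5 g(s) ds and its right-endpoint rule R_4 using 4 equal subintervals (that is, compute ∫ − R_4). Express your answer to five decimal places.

5.08333

Exact integral: ∫_3.5^5.5 g(s) ds ≈ -54.1666667.
R_4 = -59.25.
Error ≈ -54.1666667 − (-59.25) ≈ 5.08333.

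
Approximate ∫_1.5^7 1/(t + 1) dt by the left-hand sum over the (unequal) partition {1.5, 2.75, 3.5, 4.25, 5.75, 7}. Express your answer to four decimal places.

1.3376

Subinterval widths: 1.25, 0.75, 0.75, 1.5, 1.25.
Left endpoints: 1.5, 2.75, 3.5, 4.25, 5.75.
f(1.5) = 0.4, f(2.75) = 4/15, f(3.5) = 2/9, f(4.25) = 4/21, f(5.75) = 4/27.
Sum = Σ Δt_i · f(t_i).
Sum ≈ 1.3376.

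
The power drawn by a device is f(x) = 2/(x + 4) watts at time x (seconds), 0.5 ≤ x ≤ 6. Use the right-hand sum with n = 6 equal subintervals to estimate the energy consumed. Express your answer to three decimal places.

Δx = (6 − 0.5)/6 = 11/12.
Right endpoints: 17/12, 7/3, 3.25, 25/6, 61/12, 6.
f(17/12) = 24/65, f(7/3) = 6/19, f(3.25) = 8/29, f(25/6) = 12/49, f(61/12) = 24/109, f(6) = 0.2.
Sum = Δx · [f(17/12) + f(7/3) + f(3.25) + ...].
Sum ≈ 1.490.

1.490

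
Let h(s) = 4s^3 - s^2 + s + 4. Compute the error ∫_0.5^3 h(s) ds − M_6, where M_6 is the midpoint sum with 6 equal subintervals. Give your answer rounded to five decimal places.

Exact integral: ∫_0.5^3 h(s) ds ≈ 86.3541667.
M_6 ≈ 85.6307870.
Error ≈ 86.3541667 − 85.6307870 ≈ 0.72338.

0.72338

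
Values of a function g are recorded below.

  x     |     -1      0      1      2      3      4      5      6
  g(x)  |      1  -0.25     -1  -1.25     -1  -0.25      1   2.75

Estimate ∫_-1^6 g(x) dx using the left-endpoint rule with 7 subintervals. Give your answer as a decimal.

-1.75

Δx = 1.
Sum = 1·[1 + (-0.25) + (-1) + (-1.25) + (-1) + (-0.25) + 1] = -1.75.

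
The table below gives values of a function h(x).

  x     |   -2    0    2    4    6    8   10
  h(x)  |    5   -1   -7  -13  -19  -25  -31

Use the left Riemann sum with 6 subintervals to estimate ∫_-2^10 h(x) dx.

-120

Δx = 2.
Sum = 2·[5 + (-1) + (-7) + (-13) + (-19) + (-25)] = -120.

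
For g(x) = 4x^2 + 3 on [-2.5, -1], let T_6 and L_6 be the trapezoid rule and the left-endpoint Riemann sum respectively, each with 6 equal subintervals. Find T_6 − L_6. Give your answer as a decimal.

T_6 = 24.0625.
L_6 = 26.6875.
T_6 − L_6 = -2.625.

-2.625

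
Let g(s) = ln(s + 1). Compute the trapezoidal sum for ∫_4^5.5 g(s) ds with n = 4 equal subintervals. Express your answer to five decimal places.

Δs = (5.5 − 4)/4 = 0.375.
g(4) ≈ 1.60944, g(4.375) ≈ 1.68176, g(4.75) ≈ 1.74920, g(5.125) ≈ 1.81238, g(5.5) ≈ 1.87180.
T_4 = (Δs/2)·[g(s_0) + 2g(s_1) + 2g(s_2) + 2g(s_3) + g(s_4)].
Sum ≈ 2.61898.

2.61898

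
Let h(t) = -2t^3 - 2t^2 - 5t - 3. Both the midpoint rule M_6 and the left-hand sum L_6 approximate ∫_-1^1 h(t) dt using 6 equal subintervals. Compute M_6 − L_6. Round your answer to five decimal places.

M_6 ≈ -7.2962963.
L_6 ≈ -5.0740741.
M_6 − L_6 ≈ -2.22222.

-2.22222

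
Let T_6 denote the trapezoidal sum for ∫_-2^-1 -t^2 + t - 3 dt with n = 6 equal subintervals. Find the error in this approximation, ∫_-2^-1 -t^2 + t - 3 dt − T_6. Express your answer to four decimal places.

Exact integral: ∫_-2^-1 f(t) dt ≈ -6.833333.
T_6 ≈ -6.837963.
Error ≈ -6.833333 − (-6.837963) ≈ 0.0046.

0.0046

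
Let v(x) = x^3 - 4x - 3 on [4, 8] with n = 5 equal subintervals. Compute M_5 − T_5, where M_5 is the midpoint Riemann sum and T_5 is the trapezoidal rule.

-11.52

M_5 = 848.16.
T_5 = 859.68.
M_5 − T_5 = -11.52.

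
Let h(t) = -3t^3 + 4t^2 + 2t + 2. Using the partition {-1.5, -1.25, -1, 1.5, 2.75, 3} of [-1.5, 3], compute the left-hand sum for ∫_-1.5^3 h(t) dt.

Subinterval widths: 0.25, 0.25, 2.5, 1.25, 0.25.
Left endpoints: -1.5, -1.25, -1, 1.5, 2.75.
h(-1.5) = 18.125, h(-1.25) = 11.609375, h(-1) = 7, h(1.5) = 3.875, h(2.75) = -24.640625.
Sum = Σ Δt_i · h(t_i).
Sum = 23.6171875.

23.6171875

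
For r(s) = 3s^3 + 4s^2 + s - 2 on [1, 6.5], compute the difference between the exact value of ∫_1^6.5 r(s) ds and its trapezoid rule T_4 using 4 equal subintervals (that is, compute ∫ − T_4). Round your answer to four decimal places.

Exact integral: ∫_1^6.5 r(s) ds ≈ 1712.505208.
T_4 ≈ 1777.928711.
Error ≈ 1712.505208 − 1777.928711 ≈ -65.4235.

-65.4235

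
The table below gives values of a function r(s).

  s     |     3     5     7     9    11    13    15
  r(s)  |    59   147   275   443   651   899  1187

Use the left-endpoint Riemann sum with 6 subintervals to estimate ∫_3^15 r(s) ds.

4948

Δs = 2.
Sum = 2·[59 + 147 + 275 + 443 + 651 + 899] = 4948.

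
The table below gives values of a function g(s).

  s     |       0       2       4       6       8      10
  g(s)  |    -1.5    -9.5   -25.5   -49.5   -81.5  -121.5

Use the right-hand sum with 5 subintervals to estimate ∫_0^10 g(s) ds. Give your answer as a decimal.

Δs = 2.
Sum = 2·[(-9.5) + (-25.5) + (-49.5) + (-81.5) + (-121.5)] = -575.

-575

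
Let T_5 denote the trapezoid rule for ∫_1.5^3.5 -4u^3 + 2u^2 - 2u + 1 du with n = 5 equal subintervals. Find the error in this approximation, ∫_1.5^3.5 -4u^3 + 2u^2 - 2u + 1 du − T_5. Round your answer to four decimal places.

1.4933

Exact integral: ∫_1.5^3.5 f(u) du ≈ -126.666667.
T_5 = -128.16.
Error ≈ -126.666667 − (-128.16) ≈ 1.4933.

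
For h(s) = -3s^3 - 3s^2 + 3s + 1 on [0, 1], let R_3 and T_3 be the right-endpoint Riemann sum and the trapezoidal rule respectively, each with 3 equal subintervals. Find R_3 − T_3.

-0.5

R_3 ≈ 0.111111.
T_3 ≈ 0.611111.
R_3 − T_3 = -0.5.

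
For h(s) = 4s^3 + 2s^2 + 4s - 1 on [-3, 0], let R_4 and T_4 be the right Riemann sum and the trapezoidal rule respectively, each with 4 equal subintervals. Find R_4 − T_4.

R_4 = -50.25.
T_4 = -88.5.
R_4 − T_4 = 38.25.

38.25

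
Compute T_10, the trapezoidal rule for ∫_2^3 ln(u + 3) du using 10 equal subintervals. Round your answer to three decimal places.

1.703

Δu = (3 − 2)/10 = 0.1.
f(2) ≈ 1.609, f(2.1) ≈ 1.629, f(2.2) ≈ 1.649, f(2.3) ≈ 1.668, f(2.4) ≈ 1.686, f(2.5) ≈ 1.705, f(2.6) ≈ 1.723, f(2.7) ≈ 1.740, f(2.8) ≈ 1.758, f(2.9) ≈ 1.775, f(3) ≈ 1.792.
T_10 = (Δu/2)·[f(u_0) + 2f(u_1) + ... + 2f(u_{9}) + f(u_10)].
Sum ≈ 1.703.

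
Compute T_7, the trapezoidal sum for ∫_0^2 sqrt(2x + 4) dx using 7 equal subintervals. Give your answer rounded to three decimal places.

Δx = (2 − 0)/7 = 2/7.
f(0) ≈ 2.000, f(2/7) ≈ 2.138, f(4/7) ≈ 2.268, f(6/7) ≈ 2.390, f(8/7) ≈ 2.507, f(10/7) ≈ 2.619, f(12/7) ≈ 2.726, f(2) ≈ 2.828.
T_7 = (Δx/2)·[f(x_0) + 2f(x_1) + ... + 2f(x_{6}) + f(x_7)].
Sum ≈ 4.875.

4.875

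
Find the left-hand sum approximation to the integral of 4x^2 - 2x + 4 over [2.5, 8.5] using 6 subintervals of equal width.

634

Δx = (8.5 − 2.5)/6 = 1.
Left endpoints: 2.5, 3.5, 4.5, 5.5, 6.5, 7.5.
f(2.5) = 24, f(3.5) = 46, f(4.5) = 76, f(5.5) = 114, f(6.5) = 160, f(7.5) = 214.
Sum = Δx · [f(2.5) + f(3.5) + f(4.5) + ...].
Sum = 634.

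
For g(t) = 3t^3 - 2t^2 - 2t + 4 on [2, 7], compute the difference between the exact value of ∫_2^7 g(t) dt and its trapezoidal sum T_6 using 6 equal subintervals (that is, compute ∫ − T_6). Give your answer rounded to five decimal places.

Exact integral: ∫_2^7 g(t) dt ≈ 1540.4166667.
T_6 ≈ 1562.6967593.
Error ≈ 1540.4166667 − 1562.6967593 ≈ -22.28009.

-22.28009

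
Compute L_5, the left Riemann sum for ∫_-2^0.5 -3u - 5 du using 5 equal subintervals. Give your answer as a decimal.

-5

Δu = (0.5 − (-2))/5 = 0.5.
Left endpoints: -2, -1.5, -1, -0.5, 0.
f(-2) = 1, f(-1.5) = -0.5, f(-1) = -2, f(-0.5) = -3.5, f(0) = -5.
Sum = Δu · [f(-2) + f(-1.5) + f(-1) + f(-0.5) + f(0)].
Sum = -5.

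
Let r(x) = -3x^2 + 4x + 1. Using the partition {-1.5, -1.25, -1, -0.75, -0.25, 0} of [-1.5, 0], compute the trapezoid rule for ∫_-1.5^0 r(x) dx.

Subinterval widths: 0.25, 0.25, 0.25, 0.5, 0.25.
r(-1.5) = -11.75, r(-1.25) = -8.6875, r(-1) = -6, r(-0.75) = -3.6875, r(-0.25) = -0.1875, r(0) = 1.
On each subinterval the trapezoid contributes (Δx_i/2)·[r(x_{i-1}) + r(x_i)].
Sum = -6.46875.

-6.46875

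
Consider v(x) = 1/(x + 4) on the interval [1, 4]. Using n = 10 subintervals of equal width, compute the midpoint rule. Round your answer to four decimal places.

0.4699

Δx = (4 − 1)/10 = 0.3.
Midpoints: 1.15, 1.45, 1.75, 2.05, 2.35, 2.65, 2.95, 3.25, 3.55, 3.85.
v(1.15) = 20/103, v(1.45) = 20/109, v(1.75) = 4/23, v(2.05) = 20/121, v(2.35) = 20/127, v(2.65) = 20/133, v(2.95) = 20/139, v(3.25) = 4/29, v(3.55) = 20/151, v(3.85) = 20/157.
Sum = Δx · [v(1.15) + v(1.45) + v(1.75) + ...].
Sum ≈ 0.4699.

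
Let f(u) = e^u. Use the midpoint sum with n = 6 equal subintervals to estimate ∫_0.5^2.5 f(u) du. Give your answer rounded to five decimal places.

10.48516

Δu = (2.5 − 0.5)/6 = 1/3.
Midpoints: 2/3, 1, 4/3, 5/3, 2, 7/3.
f(2/3) ≈ 1.94773, f(1) ≈ 2.71828, f(4/3) ≈ 3.79367, f(5/3) ≈ 5.29449, f(2) ≈ 7.38906, f(7/3) ≈ 10.31226.
Sum = Δu · [f(2/3) + f(1) + f(4/3) + ...].
Sum ≈ 10.48516.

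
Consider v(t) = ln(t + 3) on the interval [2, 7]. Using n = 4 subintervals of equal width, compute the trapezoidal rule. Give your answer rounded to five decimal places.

Δt = (7 − 2)/4 = 1.25.
v(2) ≈ 1.60944, v(3.25) ≈ 1.83258, v(4.5) ≈ 2.01490, v(5.75) ≈ 2.16905, v(7) ≈ 2.30259.
T_4 = (Δt/2)·[v(t_0) + 2v(t_1) + 2v(t_2) + 2v(t_3) + v(t_4)].
Sum ≈ 9.96569.

9.96569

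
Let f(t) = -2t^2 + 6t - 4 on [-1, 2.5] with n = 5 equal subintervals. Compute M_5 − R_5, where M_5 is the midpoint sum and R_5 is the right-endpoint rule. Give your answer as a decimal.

-2.8175

M_5 = -9.0475.
R_5 = -6.23.
M_5 − R_5 = -2.8175.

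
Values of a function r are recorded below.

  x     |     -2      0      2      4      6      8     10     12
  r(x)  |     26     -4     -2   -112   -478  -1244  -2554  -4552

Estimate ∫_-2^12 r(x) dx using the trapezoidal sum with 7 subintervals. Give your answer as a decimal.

Δx = 2.
T_7 = (2/2)·[26 + 2·(-4) + 2·(-2) + 2·(-112) + 2·(-478) + 2·(-1244) + 2·(-2554) + (-4552)] = -13314.

-13314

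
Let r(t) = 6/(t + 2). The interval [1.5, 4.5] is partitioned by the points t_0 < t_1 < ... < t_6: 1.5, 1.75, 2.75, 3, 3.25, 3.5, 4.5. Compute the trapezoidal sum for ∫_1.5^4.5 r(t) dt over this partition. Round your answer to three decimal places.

3.733

Subinterval widths: 0.25, 1, 0.25, 0.25, 0.25, 1.
r(1.5) = 12/7, r(1.75) = 1.6, r(2.75) = 24/19, r(3) = 1.2, r(3.25) = 8/7, r(3.5) = 12/11, r(4.5) = 12/13.
On each subinterval the trapezoid contributes (Δt_i/2)·[r(t_{i-1}) + r(t_i)].
Sum ≈ 3.733.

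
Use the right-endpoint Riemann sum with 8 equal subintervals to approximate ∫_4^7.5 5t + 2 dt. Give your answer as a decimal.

111.453125

Δt = (7.5 − 4)/8 = 0.4375.
Right endpoints: 4.4375, 4.875, 5.3125, 5.75, 6.1875, 6.625, 7.0625, 7.5.
f(4.4375) = 24.1875, f(4.875) = 26.375, f(5.3125) = 28.5625, f(5.75) = 30.75, f(6.1875) = 32.9375, f(6.625) = 35.125, f(7.0625) = 37.3125, f(7.5) = 39.5.
Sum = Δt · [f(4.4375) + f(4.875) + f(5.3125) + ...].
Sum = 111.453125.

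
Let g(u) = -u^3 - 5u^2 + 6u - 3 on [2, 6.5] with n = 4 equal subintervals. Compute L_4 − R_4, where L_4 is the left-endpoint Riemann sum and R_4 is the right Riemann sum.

L_4 ≈ -559.87207.
R_4 ≈ -1044.60645.
L_4 − R_4 = 484.734375.

484.734375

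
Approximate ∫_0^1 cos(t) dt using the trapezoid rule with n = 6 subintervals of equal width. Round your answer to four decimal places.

Δt = (1 − 0)/6 = 1/6.
f(0) ≈ 1.0000, f(1/6) ≈ 0.9861, f(1/3) ≈ 0.9450, f(0.5) ≈ 0.8776, f(2/3) ≈ 0.7859, f(5/6) ≈ 0.6724, f(1) ≈ 0.5403.
T_6 = (Δt/2)·[f(t_0) + 2f(t_1) + ... + 2f(t_{5}) + f(t_6)].
Sum ≈ 0.8395.

0.8395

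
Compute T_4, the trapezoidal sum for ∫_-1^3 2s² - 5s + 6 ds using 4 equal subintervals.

24

Δs = (3 − (-1))/4 = 1.
f(-1) = 13, f(0) = 6, f(1) = 3, f(2) = 4, f(3) = 9.
T_4 = (Δs/2)·[f(s_0) + 2f(s_1) + 2f(s_2) + 2f(s_3) + f(s_4)].
Sum = 24.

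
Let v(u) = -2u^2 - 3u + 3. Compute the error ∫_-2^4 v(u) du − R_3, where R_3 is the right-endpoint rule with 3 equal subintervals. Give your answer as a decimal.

50

Exact integral: ∫_-2^4 v(u) du = -48.
R_3 = -98.
Error = -48 − (-98) = 50.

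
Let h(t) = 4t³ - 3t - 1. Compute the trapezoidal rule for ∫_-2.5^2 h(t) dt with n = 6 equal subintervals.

-25.453125

Δt = (2 − (-2.5))/6 = 0.75.
h(-2.5) = -56, h(-1.75) = -17.1875, h(-1) = -2, h(-0.25) = -0.3125, h(0.5) = -2, h(1.25) = 3.0625, h(2) = 25.
T_6 = (Δt/2)·[h(t_0) + 2h(t_1) + ... + 2h(t_{5}) + h(t_6)].
Sum = -25.453125.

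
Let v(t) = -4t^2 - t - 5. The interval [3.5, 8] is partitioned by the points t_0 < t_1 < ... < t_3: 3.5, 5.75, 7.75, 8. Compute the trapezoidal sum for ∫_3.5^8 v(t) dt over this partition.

Subinterval widths: 2.25, 2, 0.25.
v(3.5) = -57.5, v(5.75) = -143, v(7.75) = -253, v(8) = -269.
On each subinterval the trapezoid contributes (Δt_i/2)·[v(t_{i-1}) + v(t_i)].
Sum = -686.8125.

-686.8125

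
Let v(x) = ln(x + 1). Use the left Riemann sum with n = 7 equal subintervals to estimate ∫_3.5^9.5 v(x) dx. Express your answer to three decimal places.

Δx = (9.5 − 3.5)/7 = 6/7.
Left endpoints: 3.5, 61/14, 73/14, 85/14, 97/14, 109/14, 121/14.
v(3.5) ≈ 1.504, v(61/14) ≈ 1.678, v(73/14) ≈ 1.827, v(85/14) ≈ 1.956, v(97/14) ≈ 2.070, v(109/14) ≈ 2.173, v(121/14) ≈ 2.266.
Sum = Δx · [v(3.5) + v(61/14) + v(73/14) + ...].
Sum ≈ 11.550.

11.550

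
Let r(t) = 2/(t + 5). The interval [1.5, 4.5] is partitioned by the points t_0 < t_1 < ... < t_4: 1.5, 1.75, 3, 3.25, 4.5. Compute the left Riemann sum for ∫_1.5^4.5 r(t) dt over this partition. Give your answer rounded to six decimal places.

Subinterval widths: 0.25, 1.25, 0.25, 1.25.
Left endpoints: 1.5, 1.75, 3, 3.25.
r(1.5) = 4/13, r(1.75) = 8/27, r(3) = 0.25, r(3.25) = 8/33.
Sum = Σ Δt_i · r(t_i).
Sum ≈ 0.812824.

0.812824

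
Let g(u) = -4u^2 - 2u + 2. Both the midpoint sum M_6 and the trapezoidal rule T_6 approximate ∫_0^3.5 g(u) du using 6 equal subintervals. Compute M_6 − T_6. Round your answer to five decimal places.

M_6 ≈ -62.0196759.
T_6 ≈ -63.2106481.
M_6 − T_6 ≈ 1.19097.

1.19097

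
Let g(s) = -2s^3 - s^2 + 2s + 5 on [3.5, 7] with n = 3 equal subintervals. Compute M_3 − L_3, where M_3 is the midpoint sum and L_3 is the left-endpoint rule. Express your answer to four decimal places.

M_3 ≈ -1158.358218.
L_3 ≈ -829.564815.
M_3 − L_3 ≈ -328.7934.

-328.7934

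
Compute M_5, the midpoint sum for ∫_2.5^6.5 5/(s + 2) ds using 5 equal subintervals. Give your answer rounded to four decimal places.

Δs = (6.5 − 2.5)/5 = 0.8.
Midpoints: 2.9, 3.7, 4.5, 5.3, 6.1.
f(2.9) = 50/49, f(3.7) = 50/57, f(4.5) = 10/13, f(5.3) = 50/73, f(6.1) = 50/81.
Sum = Δs · [f(2.9) + f(3.7) + f(4.5) + f(5.3) + f(6.1)].
Sum ≈ 3.1752.

3.1752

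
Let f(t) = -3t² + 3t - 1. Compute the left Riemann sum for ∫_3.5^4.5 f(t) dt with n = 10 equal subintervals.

Δt = (4.5 − 3.5)/10 = 0.1.
Left endpoints: 3.5, 3.6, 3.7, 3.8, 3.9, 4, 4.1, 4.2, 4.3, 4.4.
f(3.5) = -27.25, f(3.6) = -29.08, f(3.7) = -30.97, f(3.8) = -32.92, f(3.9) = -34.93, f(4) = -37, f(4.1) = -39.13, f(4.2) = -41.32, f(4.3) = -43.57, f(4.4) = -45.88.
Sum = Δt · [f(3.5) + f(3.6) + f(3.7) + ...].
Sum = -36.205.

-36.205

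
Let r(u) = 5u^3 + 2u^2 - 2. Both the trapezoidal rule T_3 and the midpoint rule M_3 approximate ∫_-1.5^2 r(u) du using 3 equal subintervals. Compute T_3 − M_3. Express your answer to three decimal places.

6.848

T_3 ≈ 18.82060.
M_3 ≈ 11.97251.
T_3 − M_3 ≈ 6.848.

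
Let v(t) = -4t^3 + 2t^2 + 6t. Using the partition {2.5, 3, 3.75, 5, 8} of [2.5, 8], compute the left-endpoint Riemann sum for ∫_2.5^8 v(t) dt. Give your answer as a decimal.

Subinterval widths: 0.5, 0.75, 1.25, 3.
Left endpoints: 2.5, 3, 3.75, 5.
v(2.5) = -35, v(3) = -72, v(3.75) = -160.3125, v(5) = -420.
Sum = Σ Δt_i · v(t_i).
Sum = -1531.890625.

-1531.890625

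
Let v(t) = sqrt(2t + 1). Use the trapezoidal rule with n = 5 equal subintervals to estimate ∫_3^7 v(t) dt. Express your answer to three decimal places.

13.185

Δt = (7 − 3)/5 = 0.8.
v(3) ≈ 2.646, v(3.8) ≈ 2.933, v(4.6) ≈ 3.194, v(5.4) ≈ 3.435, v(6.2) ≈ 3.661, v(7) ≈ 3.873.
T_5 = (Δt/2)·[v(t_0) + 2v(t_1) + ... + 2v(t_{4}) + v(t_5)].
Sum ≈ 13.185.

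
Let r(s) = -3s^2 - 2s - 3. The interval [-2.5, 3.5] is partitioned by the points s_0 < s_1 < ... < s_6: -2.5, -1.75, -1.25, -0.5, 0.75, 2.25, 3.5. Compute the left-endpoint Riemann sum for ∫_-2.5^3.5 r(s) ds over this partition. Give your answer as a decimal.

-61.875

Subinterval widths: 0.75, 0.5, 0.75, 1.25, 1.5, 1.25.
Left endpoints: -2.5, -1.75, -1.25, -0.5, 0.75, 2.25.
r(-2.5) = -16.75, r(-1.75) = -8.6875, r(-1.25) = -5.1875, r(-0.5) = -2.75, r(0.75) = -6.1875, r(2.25) = -22.6875.
Sum = Σ Δs_i · r(s_i).
Sum = -61.875.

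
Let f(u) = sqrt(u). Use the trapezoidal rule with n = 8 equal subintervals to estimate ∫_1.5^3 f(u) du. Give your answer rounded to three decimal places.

Δu = (3 − 1.5)/8 = 0.1875.
f(1.5) ≈ 1.225, f(1.6875) ≈ 1.299, f(1.875) ≈ 1.369, f(2.0625) ≈ 1.436, f(2.25) ≈ 1.500, f(2.4375) ≈ 1.561, f(2.625) ≈ 1.620, f(2.8125) ≈ 1.677, f(3) ≈ 1.732.
T_8 = (Δu/2)·[f(u_0) + 2f(u_1) + ... + 2f(u_{7}) + f(u_8)].
Sum ≈ 2.239.

2.239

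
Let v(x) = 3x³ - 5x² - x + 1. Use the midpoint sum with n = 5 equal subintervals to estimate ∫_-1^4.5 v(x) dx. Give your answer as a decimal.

Δx = (4.5 − (-1))/5 = 1.1.
Midpoints: -0.45, 0.65, 1.75, 2.85, 3.95.
v(-0.45) = 0.164125, v(0.65) = -0.938625, v(1.75) = 0.015625, v(2.85) = 26.984875, v(3.95) = 103.927125.
Sum = Δx · [v(-0.45) + v(0.65) + v(1.75) + v(2.85) + v(3.95)].
Sum = 143.1684375.

143.1684375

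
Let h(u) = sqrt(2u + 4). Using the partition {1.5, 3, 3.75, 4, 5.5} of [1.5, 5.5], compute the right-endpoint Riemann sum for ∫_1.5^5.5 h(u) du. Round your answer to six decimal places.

13.962291

Subinterval widths: 1.5, 0.75, 0.25, 1.5.
Right endpoints: 3, 3.75, 4, 5.5.
h(3) ≈ 3.162278, h(3.75) ≈ 3.391165, h(4) ≈ 3.464102, h(5.5) ≈ 3.872983.
Sum = Σ Δu_i · h(u_i).
Sum ≈ 13.962291.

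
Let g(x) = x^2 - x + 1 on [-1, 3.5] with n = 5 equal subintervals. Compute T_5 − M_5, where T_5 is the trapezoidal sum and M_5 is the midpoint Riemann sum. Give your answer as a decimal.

0.91125

T_5 = 14.1075.
M_5 = 13.19625.
T_5 − M_5 = 0.91125.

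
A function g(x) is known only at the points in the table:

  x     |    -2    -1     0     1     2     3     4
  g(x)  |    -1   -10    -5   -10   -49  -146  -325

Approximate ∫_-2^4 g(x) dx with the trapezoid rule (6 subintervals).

Δx = 1.
T_6 = (1/2)·[(-1) + 2·(-10) + 2·(-5) + 2·(-10) + 2·(-49) + 2·(-146) + (-325)] = -383.

-383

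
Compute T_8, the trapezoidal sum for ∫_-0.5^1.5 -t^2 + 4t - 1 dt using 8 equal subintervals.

0.8125

Δt = (1.5 − (-0.5))/8 = 0.25.
f(-0.5) = -3.25, f(-0.25) = -2.0625, f(0) = -1, f(0.25) = -0.0625, f(0.5) = 0.75, f(0.75) = 1.4375, f(1) = 2, f(1.25) = 2.4375, f(1.5) = 2.75.
T_8 = (Δt/2)·[f(t_0) + 2f(t_1) + ... + 2f(t_{7}) + f(t_8)].
Sum = 0.8125.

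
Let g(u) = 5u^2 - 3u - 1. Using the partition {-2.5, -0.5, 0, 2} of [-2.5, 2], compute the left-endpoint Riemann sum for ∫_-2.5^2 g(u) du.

74.375

Subinterval widths: 2, 0.5, 2.
Left endpoints: -2.5, -0.5, 0.
g(-2.5) = 37.75, g(-0.5) = 1.75, g(0) = -1.
Sum = Σ Δu_i · g(u_i).
Sum = 74.375.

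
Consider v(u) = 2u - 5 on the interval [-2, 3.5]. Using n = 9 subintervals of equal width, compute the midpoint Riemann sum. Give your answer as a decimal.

-19.25

Δu = (3.5 − (-2))/9 = 11/18.
Midpoints: -61/36, -13/12, -17/36, 5/36, 0.75, 49/36, 71/36, 31/12, 115/36.
v(-61/36) = -151/18, v(-13/12) = -43/6, v(-17/36) = -107/18, v(5/36) = -85/18, v(0.75) = -3.5, v(49/36) = -41/18, v(71/36) = -19/18, v(31/12) = 1/6, v(115/36) = 25/18.
Sum = Δu · [v(-61/36) + v(-13/12) + v(-17/36) + ...].
Sum = -19.25.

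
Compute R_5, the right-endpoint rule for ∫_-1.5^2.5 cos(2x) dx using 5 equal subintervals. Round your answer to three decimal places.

0.192

Δx = (2.5 − (-1.5))/5 = 0.8.
Right endpoints: -0.7, 0.1, 0.9, 1.7, 2.5.
f(-0.7) ≈ 0.170, f(0.1) ≈ 0.980, f(0.9) ≈ -0.227, f(1.7) ≈ -0.967, f(2.5) ≈ 0.284.
Sum = Δx · [f(-0.7) + f(0.1) + f(0.9) + f(1.7) + f(2.5)].
Sum ≈ 0.192.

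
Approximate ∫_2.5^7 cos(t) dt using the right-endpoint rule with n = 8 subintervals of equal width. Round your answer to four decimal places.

0.4943

Δt = (7 − 2.5)/8 = 0.5625.
Right endpoints: 3.0625, 3.625, 4.1875, 4.75, 5.3125, 5.875, 6.4375, 7.
f(3.0625) ≈ -0.9969, f(3.625) ≈ -0.8854, f(4.1875) ≈ -0.5011, f(4.75) ≈ 0.0376, f(5.3125) ≈ 0.5647, f(5.875) ≈ 0.9178, f(6.4375) ≈ 0.9881, f(7) ≈ 0.7539.
Sum = Δt · [f(3.0625) + f(3.625) + f(4.1875) + ...].
Sum ≈ 0.4943.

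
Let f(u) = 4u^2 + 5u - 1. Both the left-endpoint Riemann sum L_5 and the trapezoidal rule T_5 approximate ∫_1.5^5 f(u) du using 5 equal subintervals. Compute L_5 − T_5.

-37.975

L_5 = 178.71.
T_5 = 216.685.
L_5 − T_5 = -37.975.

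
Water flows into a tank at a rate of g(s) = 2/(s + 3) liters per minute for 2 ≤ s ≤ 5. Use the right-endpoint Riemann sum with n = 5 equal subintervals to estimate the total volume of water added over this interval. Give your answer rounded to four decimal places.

Δs = (5 − 2)/5 = 0.6.
Right endpoints: 2.6, 3.2, 3.8, 4.4, 5.
g(2.6) = 5/14, g(3.2) = 10/31, g(3.8) = 5/17, g(4.4) = 10/37, g(5) = 0.25.
Sum = Δs · [g(2.6) + g(3.2) + g(3.8) + g(4.4) + g(5)].
Sum ≈ 0.8965.

0.8965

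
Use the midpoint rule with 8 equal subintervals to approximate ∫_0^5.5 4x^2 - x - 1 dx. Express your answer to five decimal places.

200.34180

Δx = (5.5 − 0)/8 = 0.6875.
Midpoints: 0.34375, 1.03125, 1.71875, 2.40625, 3.09375, 3.78125, 4.46875, 5.15625.
f(0.34375) = -0.87109375, f(1.03125) = 2.22265625, f(1.71875) = 9.09765625, f(2.40625) = 19.75390625, f(3.09375) = 34.19140625, f(3.78125) = 52.41015625, f(4.46875) = 74.41015625, f(5.15625) = 100.19140625.
Sum = Δx · [f(0.34375) + f(1.03125) + f(1.71875) + ...].
Sum ≈ 200.34180.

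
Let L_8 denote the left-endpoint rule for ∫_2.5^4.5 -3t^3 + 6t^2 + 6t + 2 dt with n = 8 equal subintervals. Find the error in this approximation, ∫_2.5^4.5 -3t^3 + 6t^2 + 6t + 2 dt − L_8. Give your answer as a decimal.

-15.78125

Exact integral: ∫_2.5^4.5 f(t) dt = -81.25.
L_8 = -65.46875.
Error = -81.25 − (-65.46875) = -15.78125.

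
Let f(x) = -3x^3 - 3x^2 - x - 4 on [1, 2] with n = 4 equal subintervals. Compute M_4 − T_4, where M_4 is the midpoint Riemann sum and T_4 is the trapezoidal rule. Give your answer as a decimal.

M_4 = -23.6640625.
T_4 = -23.921875.
M_4 − T_4 = 0.2578125.

0.2578125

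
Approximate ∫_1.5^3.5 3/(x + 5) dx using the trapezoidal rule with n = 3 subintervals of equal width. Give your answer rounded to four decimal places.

0.8059

Δx = (3.5 − 1.5)/3 = 2/3.
f(1.5) = 6/13, f(13/6) = 18/43, f(17/6) = 18/47, f(3.5) = 6/17.
T_3 = (Δx/2)·[f(x_0) + 2f(x_1) + 2f(x_2) + f(x_3)].
Sum ≈ 0.8059.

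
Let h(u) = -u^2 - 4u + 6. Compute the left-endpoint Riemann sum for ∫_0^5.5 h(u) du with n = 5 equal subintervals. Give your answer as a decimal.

-55.33

Δu = (5.5 − 0)/5 = 1.1.
Left endpoints: 0, 1.1, 2.2, 3.3, 4.4.
h(0) = 6, h(1.1) = 0.39, h(2.2) = -7.64, h(3.3) = -18.09, h(4.4) = -30.96.
Sum = Δu · [h(0) + h(1.1) + h(2.2) + h(3.3) + h(4.4)].
Sum = -55.33.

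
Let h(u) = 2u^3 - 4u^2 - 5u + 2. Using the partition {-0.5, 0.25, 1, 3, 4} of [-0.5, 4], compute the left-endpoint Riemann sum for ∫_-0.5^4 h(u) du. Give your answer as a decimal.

-2.1640625

Subinterval widths: 0.75, 0.75, 2, 1.
Left endpoints: -0.5, 0.25, 1, 3.
h(-0.5) = 3.25, h(0.25) = 0.53125, h(1) = -5, h(3) = 5.
Sum = Σ Δu_i · h(u_i).
Sum = -2.1640625.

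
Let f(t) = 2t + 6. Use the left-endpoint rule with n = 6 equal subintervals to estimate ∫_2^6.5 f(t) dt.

Δt = (6.5 − 2)/6 = 0.75.
Left endpoints: 2, 2.75, 3.5, 4.25, 5, 5.75.
f(2) = 10, f(2.75) = 11.5, f(3.5) = 13, f(4.25) = 14.5, f(5) = 16, f(5.75) = 17.5.
Sum = Δt · [f(2) + f(2.75) + f(3.5) + ...].
Sum = 61.875.

61.875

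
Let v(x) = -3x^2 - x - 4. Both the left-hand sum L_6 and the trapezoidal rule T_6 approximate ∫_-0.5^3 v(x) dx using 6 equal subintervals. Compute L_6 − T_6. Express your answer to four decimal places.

8.6771

L_6 ≈ -37.418403.
T_6 ≈ -46.095486.
L_6 − T_6 ≈ 8.6771.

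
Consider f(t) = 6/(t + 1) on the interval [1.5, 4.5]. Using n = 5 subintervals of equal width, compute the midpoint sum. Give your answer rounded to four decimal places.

Δt = (4.5 − 1.5)/5 = 0.6.
Midpoints: 1.8, 2.4, 3, 3.6, 4.2.
f(1.8) = 15/7, f(2.4) = 30/17, f(3) = 1.5, f(3.6) = 30/23, f(4.2) = 15/13.
Sum = Δt · [f(1.8) + f(2.4) + f(3) + f(3.6) + f(4.2)].
Sum ≈ 4.7195.

4.7195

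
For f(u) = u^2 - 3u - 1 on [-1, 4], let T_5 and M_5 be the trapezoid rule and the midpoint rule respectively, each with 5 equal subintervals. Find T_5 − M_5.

1.25

T_5 = -5.
M_5 = -6.25.
T_5 − M_5 = 1.25.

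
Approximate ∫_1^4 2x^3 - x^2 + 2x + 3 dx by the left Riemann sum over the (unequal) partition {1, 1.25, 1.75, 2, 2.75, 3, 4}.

87.84375

Subinterval widths: 0.25, 0.5, 0.25, 0.75, 0.25, 1.
Left endpoints: 1, 1.25, 1.75, 2, 2.75, 3.
f(1) = 6, f(1.25) = 7.84375, f(1.75) = 14.15625, f(2) = 19, f(2.75) = 42.53125, f(3) = 54.
Sum = Σ Δx_i · f(x_i).
Sum = 87.84375.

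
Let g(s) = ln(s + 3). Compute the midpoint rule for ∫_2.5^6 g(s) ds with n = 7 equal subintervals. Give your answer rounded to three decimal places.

6.900

Δs = (6 − 2.5)/7 = 0.5.
Midpoints: 2.75, 3.25, 3.75, 4.25, 4.75, 5.25, 5.75.
g(2.75) ≈ 1.749, g(3.25) ≈ 1.833, g(3.75) ≈ 1.910, g(4.25) ≈ 1.981, g(4.75) ≈ 2.048, g(5.25) ≈ 2.110, g(5.75) ≈ 2.169.
Sum = Δs · [g(2.75) + g(3.25) + g(3.75) + ...].
Sum ≈ 6.900.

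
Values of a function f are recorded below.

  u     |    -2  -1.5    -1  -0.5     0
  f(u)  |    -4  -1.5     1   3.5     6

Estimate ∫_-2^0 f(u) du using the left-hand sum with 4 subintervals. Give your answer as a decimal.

Δu = 0.5.
Sum = 0.5·[(-4) + (-1.5) + 1 + 3.5] = -0.5.

-0.5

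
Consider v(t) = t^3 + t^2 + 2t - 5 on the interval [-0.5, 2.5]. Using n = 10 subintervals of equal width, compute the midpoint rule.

5.91

Δt = (2.5 − (-0.5))/10 = 0.3.
Midpoints: -0.35, -0.05, 0.25, 0.55, 0.85, 1.15, 1.45, 1.75, 2.05, 2.35.
v(-0.35) = -5.620375, v(-0.05) = -5.097625, v(0.25) = -4.421875, v(0.55) = -3.431125, v(0.85) = -1.963375, v(1.15) = 0.143375, v(1.45) = 3.051125, v(1.75) = 6.921875, v(2.05) = 11.917625, v(2.35) = 18.200375.
Sum = Δt · [v(-0.35) + v(-0.05) + v(0.25) + ...].
Sum = 5.91.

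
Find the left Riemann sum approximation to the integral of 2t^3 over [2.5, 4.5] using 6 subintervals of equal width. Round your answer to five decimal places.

161.11111

Δt = (4.5 − 2.5)/6 = 1/3.
Left endpoints: 2.5, 17/6, 19/6, 3.5, 23/6, 25/6.
f(2.5) = 31.25, f(17/6) = 4913/108, f(19/6) = 6859/108, f(3.5) = 85.75, f(23/6) = 12167/108, f(25/6) = 15625/108.
Sum = Δt · [f(2.5) + f(17/6) + f(19/6) + ...].
Sum ≈ 161.11111.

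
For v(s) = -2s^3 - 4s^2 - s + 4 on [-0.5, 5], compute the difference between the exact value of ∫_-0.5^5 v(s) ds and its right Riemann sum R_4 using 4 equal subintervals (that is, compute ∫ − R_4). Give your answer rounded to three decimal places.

Exact integral: ∫_-0.5^5 v(s) ds ≈ -469.67708.
R_4 ≈ -743.89648.
Error ≈ -469.67708 − (-743.89648) ≈ 274.219.

274.219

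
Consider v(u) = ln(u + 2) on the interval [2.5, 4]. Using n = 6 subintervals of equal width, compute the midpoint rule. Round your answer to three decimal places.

Δu = (4 − 2.5)/6 = 0.25.
Midpoints: 2.625, 2.875, 3.125, 3.375, 3.625, 3.875.
v(2.625) ≈ 1.531, v(2.875) ≈ 1.584, v(3.125) ≈ 1.634, v(3.375) ≈ 1.682, v(3.625) ≈ 1.727, v(3.875) ≈ 1.771.
Sum = Δu · [v(2.625) + v(2.875) + v(3.125) + ...].
Sum ≈ 2.482.

2.482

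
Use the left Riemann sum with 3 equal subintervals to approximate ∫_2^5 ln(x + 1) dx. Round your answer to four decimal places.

Δx = (5 − 2)/3 = 1.
Left endpoints: 2, 3, 4.
f(2) ≈ 1.0986, f(3) ≈ 1.3863, f(4) ≈ 1.6094.
Sum = Δx · [f(2) + f(3) + f(4)].
Sum ≈ 4.0943.

4.0943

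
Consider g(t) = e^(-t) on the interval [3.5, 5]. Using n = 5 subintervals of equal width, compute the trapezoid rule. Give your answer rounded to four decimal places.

Δt = (5 − 3.5)/5 = 0.3.
g(3.5) ≈ 0.0302, g(3.8) ≈ 0.0224, g(4.1) ≈ 0.0166, g(4.4) ≈ 0.0123, g(4.7) ≈ 0.0091, g(5) ≈ 0.0067.
T_5 = (Δt/2)·[g(t_0) + 2g(t_1) + ... + 2g(t_{4}) + g(t_5)].
Sum ≈ 0.0236.

0.0236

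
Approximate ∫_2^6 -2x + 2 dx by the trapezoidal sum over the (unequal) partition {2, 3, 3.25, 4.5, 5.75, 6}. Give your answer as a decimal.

-24

Subinterval widths: 1, 0.25, 1.25, 1.25, 0.25.
f(2) = -2, f(3) = -4, f(3.25) = -4.5, f(4.5) = -7, f(5.75) = -9.5, f(6) = -10.
On each subinterval the trapezoid contributes (Δx_i/2)·[f(x_{i-1}) + f(x_i)].
Sum = -24.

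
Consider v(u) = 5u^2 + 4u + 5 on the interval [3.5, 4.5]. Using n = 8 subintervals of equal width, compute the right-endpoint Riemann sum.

104.1796875

Δu = (4.5 − 3.5)/8 = 0.125.
Right endpoints: 3.625, 3.75, 3.875, 4, 4.125, 4.25, 4.375, 4.5.
v(3.625) = 85.203125, v(3.75) = 90.3125, v(3.875) = 95.578125, v(4) = 101, v(4.125) = 106.578125, v(4.25) = 112.3125, v(4.375) = 118.203125, v(4.5) = 124.25.
Sum = Δu · [v(3.625) + v(3.75) + v(3.875) + ...].
Sum = 104.1796875.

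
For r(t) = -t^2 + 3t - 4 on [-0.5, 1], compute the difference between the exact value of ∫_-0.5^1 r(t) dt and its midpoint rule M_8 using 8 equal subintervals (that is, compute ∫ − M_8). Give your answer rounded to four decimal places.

-0.0044

Exact integral: ∫_-0.5^1 r(t) dt = -5.25.
M_8 ≈ -5.245605.
Error ≈ -5.25 − (-5.245605) ≈ -0.0044.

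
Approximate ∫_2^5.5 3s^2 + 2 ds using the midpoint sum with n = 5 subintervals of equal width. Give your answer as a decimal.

164.94625

Δs = (5.5 − 2)/5 = 0.7.
Midpoints: 2.35, 3.05, 3.75, 4.45, 5.15.
f(2.35) = 18.5675, f(3.05) = 29.9075, f(3.75) = 44.1875, f(4.45) = 61.4075, f(5.15) = 81.5675.
Sum = Δs · [f(2.35) + f(3.05) + f(3.75) + f(4.45) + f(5.15)].
Sum = 164.94625.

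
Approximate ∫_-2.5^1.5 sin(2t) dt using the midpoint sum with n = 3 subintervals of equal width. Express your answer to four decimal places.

0.8736

Δt = (1.5 − (-2.5))/3 = 4/3.
Midpoints: -11/6, -0.5, 5/6.
f(-11/6) ≈ 0.5013, f(-0.5) ≈ -0.8415, f(5/6) ≈ 0.9954.
Sum = Δt · [f(-11/6) + f(-0.5) + f(5/6)].
Sum ≈ 0.8736.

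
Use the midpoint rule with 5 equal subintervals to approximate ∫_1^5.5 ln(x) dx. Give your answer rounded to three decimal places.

4.902

Δx = (5.5 − 1)/5 = 0.9.
Midpoints: 1.45, 2.35, 3.25, 4.15, 5.05.
f(1.45) ≈ 0.372, f(2.35) ≈ 0.854, f(3.25) ≈ 1.179, f(4.15) ≈ 1.423, f(5.05) ≈ 1.619.
Sum = Δx · [f(1.45) + f(2.35) + f(3.25) + f(4.15) + f(5.05)].
Sum ≈ 4.902.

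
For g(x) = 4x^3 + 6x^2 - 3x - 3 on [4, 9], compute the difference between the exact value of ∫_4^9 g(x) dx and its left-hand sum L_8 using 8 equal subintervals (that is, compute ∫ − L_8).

Exact integral: ∫_4^9 g(x) dx = 7522.5.
L_8 = 6601.40625.
Error = 7522.5 − 6601.40625 = 921.09375.

921.09375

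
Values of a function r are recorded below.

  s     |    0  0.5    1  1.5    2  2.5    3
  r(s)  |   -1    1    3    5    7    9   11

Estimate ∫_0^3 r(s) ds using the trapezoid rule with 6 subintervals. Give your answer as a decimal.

15

Δs = 0.5.
T_6 = (0.5/2)·[(-1) + 2·1 + 2·3 + 2·5 + 2·7 + 2·9 + 11] = 15.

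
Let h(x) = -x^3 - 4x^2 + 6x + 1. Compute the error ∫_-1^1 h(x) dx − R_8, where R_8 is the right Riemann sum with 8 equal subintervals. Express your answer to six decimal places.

Exact integral: ∫_-1^1 h(x) dx ≈ -0.66666667.
R_8 = 0.5.
Error ≈ -0.66666667 − 0.5 ≈ -1.166667.

-1.166667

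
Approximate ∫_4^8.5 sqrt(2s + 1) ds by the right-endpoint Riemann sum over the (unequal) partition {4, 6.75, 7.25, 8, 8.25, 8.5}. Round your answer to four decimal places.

Subinterval widths: 2.75, 0.5, 0.75, 0.25, 0.25.
Right endpoints: 6.75, 7.25, 8, 8.25, 8.5.
f(6.75) ≈ 3.8079, f(7.25) ≈ 3.9370, f(8) ≈ 4.1231, f(8.25) ≈ 4.1833, f(8.5) ≈ 4.2426.
Sum = Σ Δs_i · f(s_i).
Sum ≈ 17.6390.

17.6390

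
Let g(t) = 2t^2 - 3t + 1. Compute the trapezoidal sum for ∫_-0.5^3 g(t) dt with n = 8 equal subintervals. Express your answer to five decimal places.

8.68164

Δt = (3 − (-0.5))/8 = 0.4375.
g(-0.5) = 3, g(-0.0625) = 1.1953125, g(0.375) = 0.15625, g(0.8125) = -0.1171875, g(1.25) = 0.375, g(1.6875) = 1.6328125, g(2.125) = 3.65625, g(2.5625) = 6.4453125, g(3) = 10.
T_8 = (Δt/2)·[g(t_0) + 2g(t_1) + ... + 2g(t_{7}) + g(t_8)].
Sum ≈ 8.68164.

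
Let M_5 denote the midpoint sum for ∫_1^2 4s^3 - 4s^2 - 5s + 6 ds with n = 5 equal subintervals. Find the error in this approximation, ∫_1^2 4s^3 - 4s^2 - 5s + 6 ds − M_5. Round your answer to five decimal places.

0.04667

Exact integral: ∫_1^2 f(s) ds ≈ 4.1666667.
M_5 = 4.12.
Error ≈ 4.1666667 − 4.12 ≈ 0.04667.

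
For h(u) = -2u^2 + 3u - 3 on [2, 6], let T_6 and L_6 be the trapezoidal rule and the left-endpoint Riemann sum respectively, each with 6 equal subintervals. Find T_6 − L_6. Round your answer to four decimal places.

T_6 ≈ -103.259259.
L_6 ≈ -85.925926.
T_6 − L_6 ≈ -17.3333.

-17.3333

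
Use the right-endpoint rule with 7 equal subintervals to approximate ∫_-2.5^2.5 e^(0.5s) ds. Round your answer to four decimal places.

Δs = (2.5 − (-2.5))/7 = 5/7.
Right endpoints: -25/14, -15/14, -5/14, 5/14, 15/14, 25/14, 2.5.
f(-25/14) ≈ 0.4095, f(-15/14) ≈ 0.5853, f(-5/14) ≈ 0.8365, f(5/14) ≈ 1.1955, f(15/14) ≈ 1.7087, f(25/14) ≈ 2.4421, f(2.5) ≈ 3.4903.
Sum = Δs · [f(-25/14) + f(-15/14) + f(-5/14) + ...].
Sum ≈ 7.6199.

7.6199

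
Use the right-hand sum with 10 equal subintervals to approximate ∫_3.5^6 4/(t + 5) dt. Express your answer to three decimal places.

1.018

Δt = (6 − 3.5)/10 = 0.25.
Right endpoints: 3.75, 4, 4.25, 4.5, 4.75, 5, 5.25, 5.5, 5.75, 6.
f(3.75) = 16/35, f(4) = 4/9, f(4.25) = 16/37, f(4.5) = 8/19, f(4.75) = 16/39, f(5) = 0.4, f(5.25) = 16/41, f(5.5) = 8/21, f(5.75) = 16/43, f(6) = 4/11.
Sum = Δt · [f(3.75) + f(4) + f(4.25) + ...].
Sum ≈ 1.018.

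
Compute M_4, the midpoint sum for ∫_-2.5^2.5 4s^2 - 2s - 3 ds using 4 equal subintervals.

Δs = (2.5 − (-2.5))/4 = 1.25.
Midpoints: -1.875, -0.625, 0.625, 1.875.
f(-1.875) = 14.8125, f(-0.625) = -0.1875, f(0.625) = -2.6875, f(1.875) = 7.3125.
Sum = Δs · [f(-1.875) + f(-0.625) + f(0.625) + f(1.875)].
Sum = 24.0625.

24.0625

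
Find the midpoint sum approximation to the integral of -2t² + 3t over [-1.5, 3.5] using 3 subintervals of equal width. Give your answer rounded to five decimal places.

-13.51852

Δt = (3.5 − (-1.5))/3 = 5/3.
Midpoints: -2/3, 1, 8/3.
f(-2/3) = -26/9, f(1) = 1, f(8/3) = -56/9.
Sum = Δt · [f(-2/3) + f(1) + f(8/3)].
Sum ≈ -13.51852.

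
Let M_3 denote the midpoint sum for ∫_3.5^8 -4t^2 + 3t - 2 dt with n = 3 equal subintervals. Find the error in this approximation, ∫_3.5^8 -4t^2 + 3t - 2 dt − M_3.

Exact integral: ∫_3.5^8 f(t) dt = -556.875.
M_3 = -553.5.
Error = -556.875 − (-553.5) = -3.375.

-3.375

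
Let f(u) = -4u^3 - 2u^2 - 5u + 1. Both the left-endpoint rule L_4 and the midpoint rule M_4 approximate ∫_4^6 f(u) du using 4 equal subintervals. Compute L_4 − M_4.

156.75

L_4 = -1030.
M_4 = -1186.75.
L_4 − M_4 = 156.75.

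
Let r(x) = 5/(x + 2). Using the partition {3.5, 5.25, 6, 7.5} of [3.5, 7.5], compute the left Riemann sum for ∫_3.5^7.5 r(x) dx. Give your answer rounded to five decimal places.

3.04565

Subinterval widths: 1.75, 0.75, 1.5.
Left endpoints: 3.5, 5.25, 6.
r(3.5) = 10/11, r(5.25) = 20/29, r(6) = 0.625.
Sum = Σ Δx_i · r(x_i).
Sum ≈ 3.04565.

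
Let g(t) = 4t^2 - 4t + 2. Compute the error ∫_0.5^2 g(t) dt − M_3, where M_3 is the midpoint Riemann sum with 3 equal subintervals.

Exact integral: ∫_0.5^2 g(t) dt = 6.
M_3 = 5.875.
Error = 6 − 5.875 = 0.125.

0.125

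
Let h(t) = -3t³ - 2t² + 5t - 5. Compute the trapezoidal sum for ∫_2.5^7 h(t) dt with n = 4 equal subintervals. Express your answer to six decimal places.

-1947.805664

Δt = (7 − 2.5)/4 = 1.125.
h(2.5) = -51.875, h(3.625) = -79903/512, h(4.75) = -347.890625, h(5.875) = -334333/512, h(7) = -1097.
T_4 = (Δt/2)·[h(t_0) + 2h(t_1) + 2h(t_2) + 2h(t_3) + h(t_4)].
Sum ≈ -1947.805664.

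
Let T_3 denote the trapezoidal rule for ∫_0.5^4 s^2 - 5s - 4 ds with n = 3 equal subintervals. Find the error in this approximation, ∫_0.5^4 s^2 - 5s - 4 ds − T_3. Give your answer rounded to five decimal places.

Exact integral: ∫_0.5^4 f(s) ds ≈ -32.0833333.
T_3 ≈ -31.2893519.
Error ≈ -32.0833333 − (-31.2893519) ≈ -0.79398.

-0.79398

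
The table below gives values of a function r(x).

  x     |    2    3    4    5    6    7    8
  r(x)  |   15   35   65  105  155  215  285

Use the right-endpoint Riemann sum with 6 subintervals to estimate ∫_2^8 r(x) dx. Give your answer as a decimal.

860

Δx = 1.
Sum = 1·[35 + 65 + 105 + 155 + 215 + 285] = 860.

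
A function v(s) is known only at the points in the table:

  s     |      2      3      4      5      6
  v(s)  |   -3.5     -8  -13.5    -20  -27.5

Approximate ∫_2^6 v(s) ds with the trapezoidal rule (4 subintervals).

Δs = 1.
T_4 = (1/2)·[(-3.5) + 2·(-8) + 2·(-13.5) + 2·(-20) + (-27.5)] = -57.

-57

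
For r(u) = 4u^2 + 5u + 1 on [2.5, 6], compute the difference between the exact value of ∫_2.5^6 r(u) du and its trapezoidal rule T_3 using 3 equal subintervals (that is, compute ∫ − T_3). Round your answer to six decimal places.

-3.175926

Exact integral: ∫_2.5^6 r(u) du ≈ 345.04166667.
T_3 ≈ 348.21759259.
Error ≈ 345.04166667 − 348.21759259 ≈ -3.175926.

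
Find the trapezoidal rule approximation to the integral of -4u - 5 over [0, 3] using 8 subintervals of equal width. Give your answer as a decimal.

-33

Δu = (3 − 0)/8 = 0.375.
f(0) = -5, f(0.375) = -6.5, f(0.75) = -8, f(1.125) = -9.5, f(1.5) = -11, f(1.875) = -12.5, f(2.25) = -14, f(2.625) = -15.5, f(3) = -17.
T_8 = (Δu/2)·[f(u_0) + 2f(u_1) + ... + 2f(u_{7}) + f(u_8)].
Sum = -33.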